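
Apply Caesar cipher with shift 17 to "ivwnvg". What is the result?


Caesar cipher: shift "ivwnvg" by 17
  'i' (pos 8) + 17 = pos 25 = 'z'
  'v' (pos 21) + 17 = pos 12 = 'm'
  'w' (pos 22) + 17 = pos 13 = 'n'
  'n' (pos 13) + 17 = pos 4 = 'e'
  'v' (pos 21) + 17 = pos 12 = 'm'
  'g' (pos 6) + 17 = pos 23 = 'x'
Result: zmnemx

zmnemx


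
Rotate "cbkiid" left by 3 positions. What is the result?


Input: "cbkiid", rotate left by 3
First 3 characters: "cbk"
Remaining characters: "iid"
Concatenate remaining + first: "iid" + "cbk" = "iidcbk"

iidcbk


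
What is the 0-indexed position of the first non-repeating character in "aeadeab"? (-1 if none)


Input: aeadeab
Character frequencies:
  'a': 3
  'b': 1
  'd': 1
  'e': 2
Scanning left to right for freq == 1:
  Position 0 ('a'): freq=3, skip
  Position 1 ('e'): freq=2, skip
  Position 2 ('a'): freq=3, skip
  Position 3 ('d'): unique! => answer = 3

3


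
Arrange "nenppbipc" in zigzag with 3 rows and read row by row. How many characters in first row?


Zigzag "nenppbipc" into 3 rows:
Placing characters:
  'n' => row 0
  'e' => row 1
  'n' => row 2
  'p' => row 1
  'p' => row 0
  'b' => row 1
  'i' => row 2
  'p' => row 1
  'c' => row 0
Rows:
  Row 0: "npc"
  Row 1: "epbp"
  Row 2: "ni"
First row length: 3

3


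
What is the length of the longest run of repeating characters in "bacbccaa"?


Input: "bacbccaa"
Scanning for longest run:
  Position 1 ('a'): new char, reset run to 1
  Position 2 ('c'): new char, reset run to 1
  Position 3 ('b'): new char, reset run to 1
  Position 4 ('c'): new char, reset run to 1
  Position 5 ('c'): continues run of 'c', length=2
  Position 6 ('a'): new char, reset run to 1
  Position 7 ('a'): continues run of 'a', length=2
Longest run: 'c' with length 2

2


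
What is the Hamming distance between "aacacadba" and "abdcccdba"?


Comparing "aacacadba" and "abdcccdba" position by position:
  Position 0: 'a' vs 'a' => same
  Position 1: 'a' vs 'b' => differ
  Position 2: 'c' vs 'd' => differ
  Position 3: 'a' vs 'c' => differ
  Position 4: 'c' vs 'c' => same
  Position 5: 'a' vs 'c' => differ
  Position 6: 'd' vs 'd' => same
  Position 7: 'b' vs 'b' => same
  Position 8: 'a' vs 'a' => same
Total differences (Hamming distance): 4

4


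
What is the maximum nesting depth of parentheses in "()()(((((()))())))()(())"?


Input: "()()(((((()))())))()(())"
Tracking depth:
  Position 0 '(': depth becomes 1
  Position 1 ')': depth becomes 0
  Position 2 '(': depth becomes 1
  Position 3 ')': depth becomes 0
  Position 4 '(': depth becomes 1
  Position 5 '(': depth becomes 2
  Position 6 '(': depth becomes 3
  Position 7 '(': depth becomes 4
  Position 8 '(': depth becomes 5
  Position 9 '(': depth becomes 6
  Position 10 ')': depth becomes 5
  Position 11 ')': depth becomes 4
  Position 12 ')': depth becomes 3
  Position 13 '(': depth becomes 4
  Position 14 ')': depth becomes 3
  Position 15 ')': depth becomes 2
  Position 16 ')': depth becomes 1
  Position 17 ')': depth becomes 0
  Position 18 '(': depth becomes 1
  Position 19 ')': depth becomes 0
  Position 20 '(': depth becomes 1
  Position 21 '(': depth becomes 2
  Position 22 ')': depth becomes 1
  Position 23 ')': depth becomes 0
Maximum depth reached: 6

6


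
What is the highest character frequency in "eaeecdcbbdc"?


Input: eaeecdcbbdc
Character counts:
  'a': 1
  'b': 2
  'c': 3
  'd': 2
  'e': 3
Maximum frequency: 3

3


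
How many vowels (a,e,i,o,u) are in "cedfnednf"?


Input: cedfnednf
Checking each character:
  'c' at position 0: consonant
  'e' at position 1: vowel (running total: 1)
  'd' at position 2: consonant
  'f' at position 3: consonant
  'n' at position 4: consonant
  'e' at position 5: vowel (running total: 2)
  'd' at position 6: consonant
  'n' at position 7: consonant
  'f' at position 8: consonant
Total vowels: 2

2


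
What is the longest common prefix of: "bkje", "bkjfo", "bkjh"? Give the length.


Words: bkje, bkjfo, bkjh
  Position 0: all 'b' => match
  Position 1: all 'k' => match
  Position 2: all 'j' => match
  Position 3: ('e', 'f', 'h') => mismatch, stop
LCP = "bkj" (length 3)

3


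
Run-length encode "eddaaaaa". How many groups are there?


Input: eddaaaaa
Scanning for consecutive runs:
  Group 1: 'e' x 1 (positions 0-0)
  Group 2: 'd' x 2 (positions 1-2)
  Group 3: 'a' x 5 (positions 3-7)
Total groups: 3

3


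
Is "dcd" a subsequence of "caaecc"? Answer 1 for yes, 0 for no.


Check if "dcd" is a subsequence of "caaecc"
Greedy scan:
  Position 0 ('c'): no match needed
  Position 1 ('a'): no match needed
  Position 2 ('a'): no match needed
  Position 3 ('e'): no match needed
  Position 4 ('c'): no match needed
  Position 5 ('c'): no match needed
Only matched 0/3 characters => not a subsequence

0


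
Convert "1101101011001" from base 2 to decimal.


Input: "1101101011001" in base 2
Positional expansion:
  Digit '1' (value 1) x 2^12 = 4096
  Digit '1' (value 1) x 2^11 = 2048
  Digit '0' (value 0) x 2^10 = 0
  Digit '1' (value 1) x 2^9 = 512
  Digit '1' (value 1) x 2^8 = 256
  Digit '0' (value 0) x 2^7 = 0
  Digit '1' (value 1) x 2^6 = 64
  Digit '0' (value 0) x 2^5 = 0
  Digit '1' (value 1) x 2^4 = 16
  Digit '1' (value 1) x 2^3 = 8
  Digit '0' (value 0) x 2^2 = 0
  Digit '0' (value 0) x 2^1 = 0
  Digit '1' (value 1) x 2^0 = 1
Sum = 7001

7001


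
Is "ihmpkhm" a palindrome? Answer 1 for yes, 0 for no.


Input: ihmpkhm
Reversed: mhkpmhi
  Compare pos 0 ('i') with pos 6 ('m'): MISMATCH
  Compare pos 1 ('h') with pos 5 ('h'): match
  Compare pos 2 ('m') with pos 4 ('k'): MISMATCH
Result: not a palindrome

0


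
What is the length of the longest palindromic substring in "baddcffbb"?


Input: "baddcffbb"
Checking substrings for palindromes:
  [2:4] "dd" (len 2) => palindrome
  [5:7] "ff" (len 2) => palindrome
  [7:9] "bb" (len 2) => palindrome
Longest palindromic substring: "dd" with length 2

2


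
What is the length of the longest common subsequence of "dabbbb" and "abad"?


LCS of "dabbbb" and "abad"
DP table:
           a    b    a    d
      0    0    0    0    0
  d   0    0    0    0    1
  a   0    1    1    1    1
  b   0    1    2    2    2
  b   0    1    2    2    2
  b   0    1    2    2    2
  b   0    1    2    2    2
LCS length = dp[6][4] = 2

2


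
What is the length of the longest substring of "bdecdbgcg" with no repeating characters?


Input: "bdecdbgcg"
Sliding window (track last position of each char):
  Position 0 ('b'): window [0,0] length 1 -- new best
  Position 1 ('d'): window [0,1] length 2 -- new best
  Position 2 ('e'): window [0,2] length 3 -- new best
  Position 3 ('c'): window [0,3] length 4 -- new best
  Position 4 ('d'): repeat (last at 1), move window start to 2
  Position 4 ('d'): window [2,4] length 3
  Position 5 ('b'): window [2,5] length 4
  Position 6 ('g'): window [2,6] length 5 -- new best
  Position 7 ('c'): repeat (last at 3), move window start to 4
  Position 7 ('c'): window [4,7] length 4
  Position 8 ('g'): repeat (last at 6), move window start to 7
  Position 8 ('g'): window [7,8] length 2
Longest substring with no repeats: "ecdbg" with length 5

5


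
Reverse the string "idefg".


Input: idefg
Reading characters right to left:
  Position 4: 'g'
  Position 3: 'f'
  Position 2: 'e'
  Position 1: 'd'
  Position 0: 'i'
Reversed: gfedi

gfedi


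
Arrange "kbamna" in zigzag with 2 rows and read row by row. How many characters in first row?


Zigzag "kbamna" into 2 rows:
Placing characters:
  'k' => row 0
  'b' => row 1
  'a' => row 0
  'm' => row 1
  'n' => row 0
  'a' => row 1
Rows:
  Row 0: "kan"
  Row 1: "bma"
First row length: 3

3


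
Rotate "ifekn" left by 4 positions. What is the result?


Input: "ifekn", rotate left by 4
First 4 characters: "ifek"
Remaining characters: "n"
Concatenate remaining + first: "n" + "ifek" = "nifek"

nifek


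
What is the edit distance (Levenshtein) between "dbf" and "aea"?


Computing edit distance: "dbf" -> "aea"
DP table:
           a    e    a
      0    1    2    3
  d   1    1    2    3
  b   2    2    2    3
  f   3    3    3    3
Edit distance = dp[3][3] = 3

3


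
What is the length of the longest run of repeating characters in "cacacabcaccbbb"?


Input: "cacacabcaccbbb"
Scanning for longest run:
  Position 1 ('a'): new char, reset run to 1
  Position 2 ('c'): new char, reset run to 1
  Position 3 ('a'): new char, reset run to 1
  Position 4 ('c'): new char, reset run to 1
  Position 5 ('a'): new char, reset run to 1
  Position 6 ('b'): new char, reset run to 1
  Position 7 ('c'): new char, reset run to 1
  Position 8 ('a'): new char, reset run to 1
  Position 9 ('c'): new char, reset run to 1
  Position 10 ('c'): continues run of 'c', length=2
  Position 11 ('b'): new char, reset run to 1
  Position 12 ('b'): continues run of 'b', length=2
  Position 13 ('b'): continues run of 'b', length=3
Longest run: 'b' with length 3

3


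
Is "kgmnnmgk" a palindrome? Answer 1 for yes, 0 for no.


Input: kgmnnmgk
Reversed: kgmnnmgk
  Compare pos 0 ('k') with pos 7 ('k'): match
  Compare pos 1 ('g') with pos 6 ('g'): match
  Compare pos 2 ('m') with pos 5 ('m'): match
  Compare pos 3 ('n') with pos 4 ('n'): match
Result: palindrome

1


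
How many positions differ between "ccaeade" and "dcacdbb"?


Comparing "ccaeade" and "dcacdbb" position by position:
  Position 0: 'c' vs 'd' => DIFFER
  Position 1: 'c' vs 'c' => same
  Position 2: 'a' vs 'a' => same
  Position 3: 'e' vs 'c' => DIFFER
  Position 4: 'a' vs 'd' => DIFFER
  Position 5: 'd' vs 'b' => DIFFER
  Position 6: 'e' vs 'b' => DIFFER
Positions that differ: 5

5


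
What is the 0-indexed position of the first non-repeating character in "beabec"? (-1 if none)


Input: beabec
Character frequencies:
  'a': 1
  'b': 2
  'c': 1
  'e': 2
Scanning left to right for freq == 1:
  Position 0 ('b'): freq=2, skip
  Position 1 ('e'): freq=2, skip
  Position 2 ('a'): unique! => answer = 2

2


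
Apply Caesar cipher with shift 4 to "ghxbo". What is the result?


Caesar cipher: shift "ghxbo" by 4
  'g' (pos 6) + 4 = pos 10 = 'k'
  'h' (pos 7) + 4 = pos 11 = 'l'
  'x' (pos 23) + 4 = pos 1 = 'b'
  'b' (pos 1) + 4 = pos 5 = 'f'
  'o' (pos 14) + 4 = pos 18 = 's'
Result: klbfs

klbfs


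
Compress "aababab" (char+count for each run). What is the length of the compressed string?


Input: aababab
Runs:
  'a' x 2 => "a2"
  'b' x 1 => "b1"
  'a' x 1 => "a1"
  'b' x 1 => "b1"
  'a' x 1 => "a1"
  'b' x 1 => "b1"
Compressed: "a2b1a1b1a1b1"
Compressed length: 12

12


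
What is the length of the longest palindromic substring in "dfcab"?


Input: "dfcab"
Checking substrings for palindromes:
  No multi-char palindromic substrings found
Longest palindromic substring: "d" with length 1

1


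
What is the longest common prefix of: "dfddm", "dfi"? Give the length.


Words: dfddm, dfi
  Position 0: all 'd' => match
  Position 1: all 'f' => match
  Position 2: ('d', 'i') => mismatch, stop
LCP = "df" (length 2)

2


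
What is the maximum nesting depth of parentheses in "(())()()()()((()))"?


Input: "(())()()()()((()))"
Tracking depth:
  Position 0 '(': depth becomes 1
  Position 1 '(': depth becomes 2
  Position 2 ')': depth becomes 1
  Position 3 ')': depth becomes 0
  Position 4 '(': depth becomes 1
  Position 5 ')': depth becomes 0
  Position 6 '(': depth becomes 1
  Position 7 ')': depth becomes 0
  Position 8 '(': depth becomes 1
  Position 9 ')': depth becomes 0
  Position 10 '(': depth becomes 1
  Position 11 ')': depth becomes 0
  Position 12 '(': depth becomes 1
  Position 13 '(': depth becomes 2
  Position 14 '(': depth becomes 3
  Position 15 ')': depth becomes 2
  Position 16 ')': depth becomes 1
  Position 17 ')': depth becomes 0
Maximum depth reached: 3

3


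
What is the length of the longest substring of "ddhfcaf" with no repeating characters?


Input: "ddhfcaf"
Sliding window (track last position of each char):
  Position 0 ('d'): window [0,0] length 1 -- new best
  Position 1 ('d'): repeat (last at 0), move window start to 1
  Position 1 ('d'): window [1,1] length 1
  Position 2 ('h'): window [1,2] length 2 -- new best
  Position 3 ('f'): window [1,3] length 3 -- new best
  Position 4 ('c'): window [1,4] length 4 -- new best
  Position 5 ('a'): window [1,5] length 5 -- new best
  Position 6 ('f'): repeat (last at 3), move window start to 4
  Position 6 ('f'): window [4,6] length 3
Longest substring with no repeats: "dhfca" with length 5

5


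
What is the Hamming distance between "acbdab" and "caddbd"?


Comparing "acbdab" and "caddbd" position by position:
  Position 0: 'a' vs 'c' => differ
  Position 1: 'c' vs 'a' => differ
  Position 2: 'b' vs 'd' => differ
  Position 3: 'd' vs 'd' => same
  Position 4: 'a' vs 'b' => differ
  Position 5: 'b' vs 'd' => differ
Total differences (Hamming distance): 5

5


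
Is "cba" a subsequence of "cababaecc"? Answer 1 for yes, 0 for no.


Check if "cba" is a subsequence of "cababaecc"
Greedy scan:
  Position 0 ('c'): matches sub[0] = 'c'
  Position 1 ('a'): no match needed
  Position 2 ('b'): matches sub[1] = 'b'
  Position 3 ('a'): matches sub[2] = 'a'
  Position 4 ('b'): no match needed
  Position 5 ('a'): no match needed
  Position 6 ('e'): no match needed
  Position 7 ('c'): no match needed
  Position 8 ('c'): no match needed
All 3 characters matched => is a subsequence

1


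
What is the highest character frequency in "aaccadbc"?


Input: aaccadbc
Character counts:
  'a': 3
  'b': 1
  'c': 3
  'd': 1
Maximum frequency: 3

3


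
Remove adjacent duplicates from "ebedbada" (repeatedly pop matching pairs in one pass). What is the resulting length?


Input: ebedbada
Stack-based adjacent duplicate removal:
  Read 'e': push. Stack: e
  Read 'b': push. Stack: eb
  Read 'e': push. Stack: ebe
  Read 'd': push. Stack: ebed
  Read 'b': push. Stack: ebedb
  Read 'a': push. Stack: ebedba
  Read 'd': push. Stack: ebedbad
  Read 'a': push. Stack: ebedbada
Final stack: "ebedbada" (length 8)

8


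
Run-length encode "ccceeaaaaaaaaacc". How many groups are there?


Input: ccceeaaaaaaaaacc
Scanning for consecutive runs:
  Group 1: 'c' x 3 (positions 0-2)
  Group 2: 'e' x 2 (positions 3-4)
  Group 3: 'a' x 9 (positions 5-13)
  Group 4: 'c' x 2 (positions 14-15)
Total groups: 4

4


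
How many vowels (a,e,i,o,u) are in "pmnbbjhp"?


Input: pmnbbjhp
Checking each character:
  'p' at position 0: consonant
  'm' at position 1: consonant
  'n' at position 2: consonant
  'b' at position 3: consonant
  'b' at position 4: consonant
  'j' at position 5: consonant
  'h' at position 6: consonant
  'p' at position 7: consonant
Total vowels: 0

0


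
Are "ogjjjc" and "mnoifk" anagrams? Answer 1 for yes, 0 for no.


Strings: "ogjjjc", "mnoifk"
Sorted first:  cgjjjo
Sorted second: fikmno
Differ at position 0: 'c' vs 'f' => not anagrams

0


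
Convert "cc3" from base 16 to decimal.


Input: "cc3" in base 16
Positional expansion:
  Digit 'c' (value 12) x 16^2 = 3072
  Digit 'c' (value 12) x 16^1 = 192
  Digit '3' (value 3) x 16^0 = 3
Sum = 3267

3267


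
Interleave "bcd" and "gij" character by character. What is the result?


Interleaving "bcd" and "gij":
  Position 0: 'b' from first, 'g' from second => "bg"
  Position 1: 'c' from first, 'i' from second => "ci"
  Position 2: 'd' from first, 'j' from second => "dj"
Result: bgcidj

bgcidj


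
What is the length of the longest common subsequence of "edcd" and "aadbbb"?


LCS of "edcd" and "aadbbb"
DP table:
           a    a    d    b    b    b
      0    0    0    0    0    0    0
  e   0    0    0    0    0    0    0
  d   0    0    0    1    1    1    1
  c   0    0    0    1    1    1    1
  d   0    0    0    1    1    1    1
LCS length = dp[4][6] = 1

1


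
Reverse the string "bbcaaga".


Input: bbcaaga
Reading characters right to left:
  Position 6: 'a'
  Position 5: 'g'
  Position 4: 'a'
  Position 3: 'a'
  Position 2: 'c'
  Position 1: 'b'
  Position 0: 'b'
Reversed: agaacbb

agaacbb


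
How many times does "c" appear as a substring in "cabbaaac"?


Searching for "c" in "cabbaaac"
Scanning each position:
  Position 0: "c" => MATCH
  Position 1: "a" => no
  Position 2: "b" => no
  Position 3: "b" => no
  Position 4: "a" => no
  Position 5: "a" => no
  Position 6: "a" => no
  Position 7: "c" => MATCH
Total occurrences: 2

2


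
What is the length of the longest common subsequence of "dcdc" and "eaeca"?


LCS of "dcdc" and "eaeca"
DP table:
           e    a    e    c    a
      0    0    0    0    0    0
  d   0    0    0    0    0    0
  c   0    0    0    0    1    1
  d   0    0    0    0    1    1
  c   0    0    0    0    1    1
LCS length = dp[4][5] = 1

1


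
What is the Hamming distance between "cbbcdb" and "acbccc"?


Comparing "cbbcdb" and "acbccc" position by position:
  Position 0: 'c' vs 'a' => differ
  Position 1: 'b' vs 'c' => differ
  Position 2: 'b' vs 'b' => same
  Position 3: 'c' vs 'c' => same
  Position 4: 'd' vs 'c' => differ
  Position 5: 'b' vs 'c' => differ
Total differences (Hamming distance): 4

4


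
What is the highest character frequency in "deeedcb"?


Input: deeedcb
Character counts:
  'b': 1
  'c': 1
  'd': 2
  'e': 3
Maximum frequency: 3

3


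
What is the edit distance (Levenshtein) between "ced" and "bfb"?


Computing edit distance: "ced" -> "bfb"
DP table:
           b    f    b
      0    1    2    3
  c   1    1    2    3
  e   2    2    2    3
  d   3    3    3    3
Edit distance = dp[3][3] = 3

3


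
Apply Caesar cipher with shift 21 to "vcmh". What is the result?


Caesar cipher: shift "vcmh" by 21
  'v' (pos 21) + 21 = pos 16 = 'q'
  'c' (pos 2) + 21 = pos 23 = 'x'
  'm' (pos 12) + 21 = pos 7 = 'h'
  'h' (pos 7) + 21 = pos 2 = 'c'
Result: qxhc

qxhc


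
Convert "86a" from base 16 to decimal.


Input: "86a" in base 16
Positional expansion:
  Digit '8' (value 8) x 16^2 = 2048
  Digit '6' (value 6) x 16^1 = 96
  Digit 'a' (value 10) x 16^0 = 10
Sum = 2154

2154


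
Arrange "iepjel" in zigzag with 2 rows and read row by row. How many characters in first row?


Zigzag "iepjel" into 2 rows:
Placing characters:
  'i' => row 0
  'e' => row 1
  'p' => row 0
  'j' => row 1
  'e' => row 0
  'l' => row 1
Rows:
  Row 0: "ipe"
  Row 1: "ejl"
First row length: 3

3


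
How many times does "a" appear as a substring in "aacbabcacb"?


Searching for "a" in "aacbabcacb"
Scanning each position:
  Position 0: "a" => MATCH
  Position 1: "a" => MATCH
  Position 2: "c" => no
  Position 3: "b" => no
  Position 4: "a" => MATCH
  Position 5: "b" => no
  Position 6: "c" => no
  Position 7: "a" => MATCH
  Position 8: "c" => no
  Position 9: "b" => no
Total occurrences: 4

4


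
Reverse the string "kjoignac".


Input: kjoignac
Reading characters right to left:
  Position 7: 'c'
  Position 6: 'a'
  Position 5: 'n'
  Position 4: 'g'
  Position 3: 'i'
  Position 2: 'o'
  Position 1: 'j'
  Position 0: 'k'
Reversed: cangiojk

cangiojk


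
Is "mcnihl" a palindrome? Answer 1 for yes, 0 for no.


Input: mcnihl
Reversed: lhincm
  Compare pos 0 ('m') with pos 5 ('l'): MISMATCH
  Compare pos 1 ('c') with pos 4 ('h'): MISMATCH
  Compare pos 2 ('n') with pos 3 ('i'): MISMATCH
Result: not a palindrome

0


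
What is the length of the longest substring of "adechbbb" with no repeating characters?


Input: "adechbbb"
Sliding window (track last position of each char):
  Position 0 ('a'): window [0,0] length 1 -- new best
  Position 1 ('d'): window [0,1] length 2 -- new best
  Position 2 ('e'): window [0,2] length 3 -- new best
  Position 3 ('c'): window [0,3] length 4 -- new best
  Position 4 ('h'): window [0,4] length 5 -- new best
  Position 5 ('b'): window [0,5] length 6 -- new best
  Position 6 ('b'): repeat (last at 5), move window start to 6
  Position 6 ('b'): window [6,6] length 1
  Position 7 ('b'): repeat (last at 6), move window start to 7
  Position 7 ('b'): window [7,7] length 1
Longest substring with no repeats: "adechb" with length 6

6


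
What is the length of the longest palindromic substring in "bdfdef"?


Input: "bdfdef"
Checking substrings for palindromes:
  [1:4] "dfd" (len 3) => palindrome
Longest palindromic substring: "dfd" with length 3

3


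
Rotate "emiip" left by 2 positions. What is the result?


Input: "emiip", rotate left by 2
First 2 characters: "em"
Remaining characters: "iip"
Concatenate remaining + first: "iip" + "em" = "iipem"

iipem


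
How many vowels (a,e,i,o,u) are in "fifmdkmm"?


Input: fifmdkmm
Checking each character:
  'f' at position 0: consonant
  'i' at position 1: vowel (running total: 1)
  'f' at position 2: consonant
  'm' at position 3: consonant
  'd' at position 4: consonant
  'k' at position 5: consonant
  'm' at position 6: consonant
  'm' at position 7: consonant
Total vowels: 1

1


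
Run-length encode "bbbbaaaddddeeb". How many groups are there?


Input: bbbbaaaddddeeb
Scanning for consecutive runs:
  Group 1: 'b' x 4 (positions 0-3)
  Group 2: 'a' x 3 (positions 4-6)
  Group 3: 'd' x 4 (positions 7-10)
  Group 4: 'e' x 2 (positions 11-12)
  Group 5: 'b' x 1 (positions 13-13)
Total groups: 5

5


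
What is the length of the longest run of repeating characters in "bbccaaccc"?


Input: "bbccaaccc"
Scanning for longest run:
  Position 1 ('b'): continues run of 'b', length=2
  Position 2 ('c'): new char, reset run to 1
  Position 3 ('c'): continues run of 'c', length=2
  Position 4 ('a'): new char, reset run to 1
  Position 5 ('a'): continues run of 'a', length=2
  Position 6 ('c'): new char, reset run to 1
  Position 7 ('c'): continues run of 'c', length=2
  Position 8 ('c'): continues run of 'c', length=3
Longest run: 'c' with length 3

3


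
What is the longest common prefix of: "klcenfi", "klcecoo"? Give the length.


Words: klcenfi, klcecoo
  Position 0: all 'k' => match
  Position 1: all 'l' => match
  Position 2: all 'c' => match
  Position 3: all 'e' => match
  Position 4: ('n', 'c') => mismatch, stop
LCP = "klce" (length 4)

4


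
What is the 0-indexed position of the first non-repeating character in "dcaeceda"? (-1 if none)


Input: dcaeceda
Character frequencies:
  'a': 2
  'c': 2
  'd': 2
  'e': 2
Scanning left to right for freq == 1:
  Position 0 ('d'): freq=2, skip
  Position 1 ('c'): freq=2, skip
  Position 2 ('a'): freq=2, skip
  Position 3 ('e'): freq=2, skip
  Position 4 ('c'): freq=2, skip
  Position 5 ('e'): freq=2, skip
  Position 6 ('d'): freq=2, skip
  Position 7 ('a'): freq=2, skip
  No unique character found => answer = -1

-1


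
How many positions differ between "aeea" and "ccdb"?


Comparing "aeea" and "ccdb" position by position:
  Position 0: 'a' vs 'c' => DIFFER
  Position 1: 'e' vs 'c' => DIFFER
  Position 2: 'e' vs 'd' => DIFFER
  Position 3: 'a' vs 'b' => DIFFER
Positions that differ: 4

4


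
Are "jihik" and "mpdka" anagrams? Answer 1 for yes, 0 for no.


Strings: "jihik", "mpdka"
Sorted first:  hiijk
Sorted second: adkmp
Differ at position 0: 'h' vs 'a' => not anagrams

0


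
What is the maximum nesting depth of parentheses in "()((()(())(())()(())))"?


Input: "()((()(())(())()(())))"
Tracking depth:
  Position 0 '(': depth becomes 1
  Position 1 ')': depth becomes 0
  Position 2 '(': depth becomes 1
  Position 3 '(': depth becomes 2
  Position 4 '(': depth becomes 3
  Position 5 ')': depth becomes 2
  Position 6 '(': depth becomes 3
  Position 7 '(': depth becomes 4
  Position 8 ')': depth becomes 3
  Position 9 ')': depth becomes 2
  Position 10 '(': depth becomes 3
  Position 11 '(': depth becomes 4
  Position 12 ')': depth becomes 3
  Position 13 ')': depth becomes 2
  Position 14 '(': depth becomes 3
  Position 15 ')': depth becomes 2
  Position 16 '(': depth becomes 3
  Position 17 '(': depth becomes 4
  Position 18 ')': depth becomes 3
  Position 19 ')': depth becomes 2
  Position 20 ')': depth becomes 1
  Position 21 ')': depth becomes 0
Maximum depth reached: 4

4


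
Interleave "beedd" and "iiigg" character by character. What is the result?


Interleaving "beedd" and "iiigg":
  Position 0: 'b' from first, 'i' from second => "bi"
  Position 1: 'e' from first, 'i' from second => "ei"
  Position 2: 'e' from first, 'i' from second => "ei"
  Position 3: 'd' from first, 'g' from second => "dg"
  Position 4: 'd' from first, 'g' from second => "dg"
Result: bieieidgdg

bieieidgdg


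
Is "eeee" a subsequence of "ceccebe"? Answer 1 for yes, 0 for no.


Check if "eeee" is a subsequence of "ceccebe"
Greedy scan:
  Position 0 ('c'): no match needed
  Position 1 ('e'): matches sub[0] = 'e'
  Position 2 ('c'): no match needed
  Position 3 ('c'): no match needed
  Position 4 ('e'): matches sub[1] = 'e'
  Position 5 ('b'): no match needed
  Position 6 ('e'): matches sub[2] = 'e'
Only matched 3/4 characters => not a subsequence

0


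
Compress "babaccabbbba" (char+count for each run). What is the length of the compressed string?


Input: babaccabbbba
Runs:
  'b' x 1 => "b1"
  'a' x 1 => "a1"
  'b' x 1 => "b1"
  'a' x 1 => "a1"
  'c' x 2 => "c2"
  'a' x 1 => "a1"
  'b' x 4 => "b4"
  'a' x 1 => "a1"
Compressed: "b1a1b1a1c2a1b4a1"
Compressed length: 16

16


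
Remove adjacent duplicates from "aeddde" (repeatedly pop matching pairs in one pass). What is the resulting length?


Input: aeddde
Stack-based adjacent duplicate removal:
  Read 'a': push. Stack: a
  Read 'e': push. Stack: ae
  Read 'd': push. Stack: aed
  Read 'd': matches stack top 'd' => pop. Stack: ae
  Read 'd': push. Stack: aed
  Read 'e': push. Stack: aede
Final stack: "aede" (length 4)

4


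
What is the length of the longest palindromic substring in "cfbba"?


Input: "cfbba"
Checking substrings for palindromes:
  [2:4] "bb" (len 2) => palindrome
Longest palindromic substring: "bb" with length 2

2


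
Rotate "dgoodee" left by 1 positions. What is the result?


Input: "dgoodee", rotate left by 1
First 1 characters: "d"
Remaining characters: "goodee"
Concatenate remaining + first: "goodee" + "d" = "goodeed"

goodeed


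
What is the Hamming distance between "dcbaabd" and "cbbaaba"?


Comparing "dcbaabd" and "cbbaaba" position by position:
  Position 0: 'd' vs 'c' => differ
  Position 1: 'c' vs 'b' => differ
  Position 2: 'b' vs 'b' => same
  Position 3: 'a' vs 'a' => same
  Position 4: 'a' vs 'a' => same
  Position 5: 'b' vs 'b' => same
  Position 6: 'd' vs 'a' => differ
Total differences (Hamming distance): 3

3


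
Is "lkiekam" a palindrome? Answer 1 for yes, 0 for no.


Input: lkiekam
Reversed: makeikl
  Compare pos 0 ('l') with pos 6 ('m'): MISMATCH
  Compare pos 1 ('k') with pos 5 ('a'): MISMATCH
  Compare pos 2 ('i') with pos 4 ('k'): MISMATCH
Result: not a palindrome

0


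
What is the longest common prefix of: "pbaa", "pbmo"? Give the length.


Words: pbaa, pbmo
  Position 0: all 'p' => match
  Position 1: all 'b' => match
  Position 2: ('a', 'm') => mismatch, stop
LCP = "pb" (length 2)

2


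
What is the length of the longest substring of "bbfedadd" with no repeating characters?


Input: "bbfedadd"
Sliding window (track last position of each char):
  Position 0 ('b'): window [0,0] length 1 -- new best
  Position 1 ('b'): repeat (last at 0), move window start to 1
  Position 1 ('b'): window [1,1] length 1
  Position 2 ('f'): window [1,2] length 2 -- new best
  Position 3 ('e'): window [1,3] length 3 -- new best
  Position 4 ('d'): window [1,4] length 4 -- new best
  Position 5 ('a'): window [1,5] length 5 -- new best
  Position 6 ('d'): repeat (last at 4), move window start to 5
  Position 6 ('d'): window [5,6] length 2
  Position 7 ('d'): repeat (last at 6), move window start to 7
  Position 7 ('d'): window [7,7] length 1
Longest substring with no repeats: "bfeda" with length 5

5


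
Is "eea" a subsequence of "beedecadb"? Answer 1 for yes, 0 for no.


Check if "eea" is a subsequence of "beedecadb"
Greedy scan:
  Position 0 ('b'): no match needed
  Position 1 ('e'): matches sub[0] = 'e'
  Position 2 ('e'): matches sub[1] = 'e'
  Position 3 ('d'): no match needed
  Position 4 ('e'): no match needed
  Position 5 ('c'): no match needed
  Position 6 ('a'): matches sub[2] = 'a'
  Position 7 ('d'): no match needed
  Position 8 ('b'): no match needed
All 3 characters matched => is a subsequence

1


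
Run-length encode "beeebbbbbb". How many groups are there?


Input: beeebbbbbb
Scanning for consecutive runs:
  Group 1: 'b' x 1 (positions 0-0)
  Group 2: 'e' x 3 (positions 1-3)
  Group 3: 'b' x 6 (positions 4-9)
Total groups: 3

3


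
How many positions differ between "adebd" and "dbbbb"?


Comparing "adebd" and "dbbbb" position by position:
  Position 0: 'a' vs 'd' => DIFFER
  Position 1: 'd' vs 'b' => DIFFER
  Position 2: 'e' vs 'b' => DIFFER
  Position 3: 'b' vs 'b' => same
  Position 4: 'd' vs 'b' => DIFFER
Positions that differ: 4

4


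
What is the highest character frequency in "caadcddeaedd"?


Input: caadcddeaedd
Character counts:
  'a': 3
  'c': 2
  'd': 5
  'e': 2
Maximum frequency: 5

5


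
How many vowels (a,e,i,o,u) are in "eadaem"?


Input: eadaem
Checking each character:
  'e' at position 0: vowel (running total: 1)
  'a' at position 1: vowel (running total: 2)
  'd' at position 2: consonant
  'a' at position 3: vowel (running total: 3)
  'e' at position 4: vowel (running total: 4)
  'm' at position 5: consonant
Total vowels: 4

4


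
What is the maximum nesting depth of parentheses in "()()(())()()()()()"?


Input: "()()(())()()()()()"
Tracking depth:
  Position 0 '(': depth becomes 1
  Position 1 ')': depth becomes 0
  Position 2 '(': depth becomes 1
  Position 3 ')': depth becomes 0
  Position 4 '(': depth becomes 1
  Position 5 '(': depth becomes 2
  Position 6 ')': depth becomes 1
  Position 7 ')': depth becomes 0
  Position 8 '(': depth becomes 1
  Position 9 ')': depth becomes 0
  Position 10 '(': depth becomes 1
  Position 11 ')': depth becomes 0
  Position 12 '(': depth becomes 1
  Position 13 ')': depth becomes 0
  Position 14 '(': depth becomes 1
  Position 15 ')': depth becomes 0
  Position 16 '(': depth becomes 1
  Position 17 ')': depth becomes 0
Maximum depth reached: 2

2


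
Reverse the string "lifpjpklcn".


Input: lifpjpklcn
Reading characters right to left:
  Position 9: 'n'
  Position 8: 'c'
  Position 7: 'l'
  Position 6: 'k'
  Position 5: 'p'
  Position 4: 'j'
  Position 3: 'p'
  Position 2: 'f'
  Position 1: 'i'
  Position 0: 'l'
Reversed: nclkpjpfil

nclkpjpfil


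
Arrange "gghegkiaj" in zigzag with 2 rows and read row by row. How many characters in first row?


Zigzag "gghegkiaj" into 2 rows:
Placing characters:
  'g' => row 0
  'g' => row 1
  'h' => row 0
  'e' => row 1
  'g' => row 0
  'k' => row 1
  'i' => row 0
  'a' => row 1
  'j' => row 0
Rows:
  Row 0: "ghgij"
  Row 1: "geka"
First row length: 5

5


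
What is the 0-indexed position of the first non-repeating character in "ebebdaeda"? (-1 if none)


Input: ebebdaeda
Character frequencies:
  'a': 2
  'b': 2
  'd': 2
  'e': 3
Scanning left to right for freq == 1:
  Position 0 ('e'): freq=3, skip
  Position 1 ('b'): freq=2, skip
  Position 2 ('e'): freq=3, skip
  Position 3 ('b'): freq=2, skip
  Position 4 ('d'): freq=2, skip
  Position 5 ('a'): freq=2, skip
  Position 6 ('e'): freq=3, skip
  Position 7 ('d'): freq=2, skip
  Position 8 ('a'): freq=2, skip
  No unique character found => answer = -1

-1


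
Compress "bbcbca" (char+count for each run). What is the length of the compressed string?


Input: bbcbca
Runs:
  'b' x 2 => "b2"
  'c' x 1 => "c1"
  'b' x 1 => "b1"
  'c' x 1 => "c1"
  'a' x 1 => "a1"
Compressed: "b2c1b1c1a1"
Compressed length: 10

10


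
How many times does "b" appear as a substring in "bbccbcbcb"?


Searching for "b" in "bbccbcbcb"
Scanning each position:
  Position 0: "b" => MATCH
  Position 1: "b" => MATCH
  Position 2: "c" => no
  Position 3: "c" => no
  Position 4: "b" => MATCH
  Position 5: "c" => no
  Position 6: "b" => MATCH
  Position 7: "c" => no
  Position 8: "b" => MATCH
Total occurrences: 5

5


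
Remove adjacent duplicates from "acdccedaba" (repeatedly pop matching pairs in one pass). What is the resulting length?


Input: acdccedaba
Stack-based adjacent duplicate removal:
  Read 'a': push. Stack: a
  Read 'c': push. Stack: ac
  Read 'd': push. Stack: acd
  Read 'c': push. Stack: acdc
  Read 'c': matches stack top 'c' => pop. Stack: acd
  Read 'e': push. Stack: acde
  Read 'd': push. Stack: acded
  Read 'a': push. Stack: acdeda
  Read 'b': push. Stack: acdedab
  Read 'a': push. Stack: acdedaba
Final stack: "acdedaba" (length 8)

8


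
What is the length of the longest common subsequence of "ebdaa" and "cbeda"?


LCS of "ebdaa" and "cbeda"
DP table:
           c    b    e    d    a
      0    0    0    0    0    0
  e   0    0    0    1    1    1
  b   0    0    1    1    1    1
  d   0    0    1    1    2    2
  a   0    0    1    1    2    3
  a   0    0    1    1    2    3
LCS length = dp[5][5] = 3

3


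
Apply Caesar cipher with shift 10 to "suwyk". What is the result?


Caesar cipher: shift "suwyk" by 10
  's' (pos 18) + 10 = pos 2 = 'c'
  'u' (pos 20) + 10 = pos 4 = 'e'
  'w' (pos 22) + 10 = pos 6 = 'g'
  'y' (pos 24) + 10 = pos 8 = 'i'
  'k' (pos 10) + 10 = pos 20 = 'u'
Result: cegiu

cegiu


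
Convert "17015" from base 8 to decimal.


Input: "17015" in base 8
Positional expansion:
  Digit '1' (value 1) x 8^4 = 4096
  Digit '7' (value 7) x 8^3 = 3584
  Digit '0' (value 0) x 8^2 = 0
  Digit '1' (value 1) x 8^1 = 8
  Digit '5' (value 5) x 8^0 = 5
Sum = 7693

7693


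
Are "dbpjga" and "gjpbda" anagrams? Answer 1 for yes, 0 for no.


Strings: "dbpjga", "gjpbda"
Sorted first:  abdgjp
Sorted second: abdgjp
Sorted forms match => anagrams

1


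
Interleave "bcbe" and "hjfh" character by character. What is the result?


Interleaving "bcbe" and "hjfh":
  Position 0: 'b' from first, 'h' from second => "bh"
  Position 1: 'c' from first, 'j' from second => "cj"
  Position 2: 'b' from first, 'f' from second => "bf"
  Position 3: 'e' from first, 'h' from second => "eh"
Result: bhcjbfeh

bhcjbfeh


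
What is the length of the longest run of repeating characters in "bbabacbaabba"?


Input: "bbabacbaabba"
Scanning for longest run:
  Position 1 ('b'): continues run of 'b', length=2
  Position 2 ('a'): new char, reset run to 1
  Position 3 ('b'): new char, reset run to 1
  Position 4 ('a'): new char, reset run to 1
  Position 5 ('c'): new char, reset run to 1
  Position 6 ('b'): new char, reset run to 1
  Position 7 ('a'): new char, reset run to 1
  Position 8 ('a'): continues run of 'a', length=2
  Position 9 ('b'): new char, reset run to 1
  Position 10 ('b'): continues run of 'b', length=2
  Position 11 ('a'): new char, reset run to 1
Longest run: 'b' with length 2

2


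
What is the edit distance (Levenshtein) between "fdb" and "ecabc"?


Computing edit distance: "fdb" -> "ecabc"
DP table:
           e    c    a    b    c
      0    1    2    3    4    5
  f   1    1    2    3    4    5
  d   2    2    2    3    4    5
  b   3    3    3    3    3    4
Edit distance = dp[3][5] = 4

4


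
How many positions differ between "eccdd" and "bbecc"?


Comparing "eccdd" and "bbecc" position by position:
  Position 0: 'e' vs 'b' => DIFFER
  Position 1: 'c' vs 'b' => DIFFER
  Position 2: 'c' vs 'e' => DIFFER
  Position 3: 'd' vs 'c' => DIFFER
  Position 4: 'd' vs 'c' => DIFFER
Positions that differ: 5

5


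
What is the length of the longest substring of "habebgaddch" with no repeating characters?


Input: "habebgaddch"
Sliding window (track last position of each char):
  Position 0 ('h'): window [0,0] length 1 -- new best
  Position 1 ('a'): window [0,1] length 2 -- new best
  Position 2 ('b'): window [0,2] length 3 -- new best
  Position 3 ('e'): window [0,3] length 4 -- new best
  Position 4 ('b'): repeat (last at 2), move window start to 3
  Position 4 ('b'): window [3,4] length 2
  Position 5 ('g'): window [3,5] length 3
  Position 6 ('a'): window [3,6] length 4
  Position 7 ('d'): window [3,7] length 5 -- new best
  Position 8 ('d'): repeat (last at 7), move window start to 8
  Position 8 ('d'): window [8,8] length 1
  Position 9 ('c'): window [8,9] length 2
  Position 10 ('h'): window [8,10] length 3
Longest substring with no repeats: "ebgad" with length 5

5


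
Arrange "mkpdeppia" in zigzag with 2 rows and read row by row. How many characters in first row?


Zigzag "mkpdeppia" into 2 rows:
Placing characters:
  'm' => row 0
  'k' => row 1
  'p' => row 0
  'd' => row 1
  'e' => row 0
  'p' => row 1
  'p' => row 0
  'i' => row 1
  'a' => row 0
Rows:
  Row 0: "mpepa"
  Row 1: "kdpi"
First row length: 5

5


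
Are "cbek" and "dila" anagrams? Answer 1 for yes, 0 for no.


Strings: "cbek", "dila"
Sorted first:  bcek
Sorted second: adil
Differ at position 0: 'b' vs 'a' => not anagrams

0


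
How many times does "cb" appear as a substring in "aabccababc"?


Searching for "cb" in "aabccababc"
Scanning each position:
  Position 0: "aa" => no
  Position 1: "ab" => no
  Position 2: "bc" => no
  Position 3: "cc" => no
  Position 4: "ca" => no
  Position 5: "ab" => no
  Position 6: "ba" => no
  Position 7: "ab" => no
  Position 8: "bc" => no
Total occurrences: 0

0


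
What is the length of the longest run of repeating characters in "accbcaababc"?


Input: "accbcaababc"
Scanning for longest run:
  Position 1 ('c'): new char, reset run to 1
  Position 2 ('c'): continues run of 'c', length=2
  Position 3 ('b'): new char, reset run to 1
  Position 4 ('c'): new char, reset run to 1
  Position 5 ('a'): new char, reset run to 1
  Position 6 ('a'): continues run of 'a', length=2
  Position 7 ('b'): new char, reset run to 1
  Position 8 ('a'): new char, reset run to 1
  Position 9 ('b'): new char, reset run to 1
  Position 10 ('c'): new char, reset run to 1
Longest run: 'c' with length 2

2


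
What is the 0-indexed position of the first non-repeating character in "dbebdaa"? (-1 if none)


Input: dbebdaa
Character frequencies:
  'a': 2
  'b': 2
  'd': 2
  'e': 1
Scanning left to right for freq == 1:
  Position 0 ('d'): freq=2, skip
  Position 1 ('b'): freq=2, skip
  Position 2 ('e'): unique! => answer = 2

2


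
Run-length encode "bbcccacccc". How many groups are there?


Input: bbcccacccc
Scanning for consecutive runs:
  Group 1: 'b' x 2 (positions 0-1)
  Group 2: 'c' x 3 (positions 2-4)
  Group 3: 'a' x 1 (positions 5-5)
  Group 4: 'c' x 4 (positions 6-9)
Total groups: 4

4


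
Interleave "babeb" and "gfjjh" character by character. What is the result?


Interleaving "babeb" and "gfjjh":
  Position 0: 'b' from first, 'g' from second => "bg"
  Position 1: 'a' from first, 'f' from second => "af"
  Position 2: 'b' from first, 'j' from second => "bj"
  Position 3: 'e' from first, 'j' from second => "ej"
  Position 4: 'b' from first, 'h' from second => "bh"
Result: bgafbjejbh

bgafbjejbh


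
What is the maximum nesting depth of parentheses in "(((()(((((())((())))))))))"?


Input: "(((()(((((())((())))))))))"
Tracking depth:
  Position 0 '(': depth becomes 1
  Position 1 '(': depth becomes 2
  Position 2 '(': depth becomes 3
  Position 3 '(': depth becomes 4
  Position 4 ')': depth becomes 3
  Position 5 '(': depth becomes 4
  Position 6 '(': depth becomes 5
  Position 7 '(': depth becomes 6
  Position 8 '(': depth becomes 7
  Position 9 '(': depth becomes 8
  Position 10 '(': depth becomes 9
  Position 11 ')': depth becomes 8
  Position 12 ')': depth becomes 7
  Position 13 '(': depth becomes 8
  Position 14 '(': depth becomes 9
  Position 15 '(': depth becomes 10
  Position 16 ')': depth becomes 9
  Position 17 ')': depth becomes 8
  Position 18 ')': depth becomes 7
  Position 19 ')': depth becomes 6
  Position 20 ')': depth becomes 5
  Position 21 ')': depth becomes 4
  Position 22 ')': depth becomes 3
  Position 23 ')': depth becomes 2
  Position 24 ')': depth becomes 1
  Position 25 ')': depth becomes 0
Maximum depth reached: 10

10


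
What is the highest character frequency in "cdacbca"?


Input: cdacbca
Character counts:
  'a': 2
  'b': 1
  'c': 3
  'd': 1
Maximum frequency: 3

3
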